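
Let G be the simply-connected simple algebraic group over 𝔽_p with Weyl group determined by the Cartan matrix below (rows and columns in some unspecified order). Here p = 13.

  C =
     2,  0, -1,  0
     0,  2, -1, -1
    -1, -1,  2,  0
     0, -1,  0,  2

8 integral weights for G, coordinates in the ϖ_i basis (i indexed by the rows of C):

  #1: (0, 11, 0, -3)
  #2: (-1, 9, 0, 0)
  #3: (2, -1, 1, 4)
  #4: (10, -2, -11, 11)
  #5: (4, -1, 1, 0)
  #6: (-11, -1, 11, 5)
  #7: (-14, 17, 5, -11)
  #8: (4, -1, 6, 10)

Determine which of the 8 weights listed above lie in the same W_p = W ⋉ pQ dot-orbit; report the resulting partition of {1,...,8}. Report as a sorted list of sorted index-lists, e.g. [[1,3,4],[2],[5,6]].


C ↔ A_4 under row/col permutation; |W(A_4)| = 120.

Alcove-folded reps (p=13, 8 weights, presented ϖ-order):

    [1] (0, 10, 1, 1)
    [2] (0, 10, 1, 1)
    [3] (3, 0, 2, 5)
    [4] (0, 10, 1, 1)
    [5] (5, 0, 2, 1)
    [6] (5, 0, 2, 1)
    [7] (5, 0, 2, 1)
    [8] (5, 0, 2, 1)

The 8 indices split into 3 linkage classes (same alcove rep ⇔ same W_13-dot-orbit):

[[1, 2, 4], [3], [5, 6, 7, 8]]


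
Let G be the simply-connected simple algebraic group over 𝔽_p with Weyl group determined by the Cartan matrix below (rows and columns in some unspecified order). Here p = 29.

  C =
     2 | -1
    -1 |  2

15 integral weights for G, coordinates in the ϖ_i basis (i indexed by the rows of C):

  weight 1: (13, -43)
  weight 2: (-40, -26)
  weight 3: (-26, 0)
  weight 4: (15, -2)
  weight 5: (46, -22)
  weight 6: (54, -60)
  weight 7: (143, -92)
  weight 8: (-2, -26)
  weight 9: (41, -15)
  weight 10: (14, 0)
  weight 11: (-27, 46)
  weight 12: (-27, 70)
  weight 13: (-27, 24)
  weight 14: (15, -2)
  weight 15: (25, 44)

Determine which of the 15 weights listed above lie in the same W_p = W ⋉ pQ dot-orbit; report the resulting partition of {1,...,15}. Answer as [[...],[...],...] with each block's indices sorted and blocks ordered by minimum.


Root system A_2: the 2×2 matrix C matches after relabeling.

W_29-reps of the 15 weights in Ā_29 (same 2-coord order as C):

    [1] (15, 1)
    [2] (4, 6)
    [3] (1, 24)
    [4] (15, 1)
    [5] (8, 3)
    [6] (25, 1)
    [7] (1, 24)
    [8] (25, 1)
    [9] (15, 1)
    [10] (15, 1)
    [11] (8, 3)
    [12] (3, 13)
    [13] (25, 1)
    [14] (15, 1)
    [15] (3, 13)

These 15 weights hit 6 W_29-dot-orbits; sizes (5, 1, 2, 2, 3, 2):

[[1, 4, 9, 10, 14], [2], [3, 7], [5, 11], [6, 8, 13], [12, 15]]


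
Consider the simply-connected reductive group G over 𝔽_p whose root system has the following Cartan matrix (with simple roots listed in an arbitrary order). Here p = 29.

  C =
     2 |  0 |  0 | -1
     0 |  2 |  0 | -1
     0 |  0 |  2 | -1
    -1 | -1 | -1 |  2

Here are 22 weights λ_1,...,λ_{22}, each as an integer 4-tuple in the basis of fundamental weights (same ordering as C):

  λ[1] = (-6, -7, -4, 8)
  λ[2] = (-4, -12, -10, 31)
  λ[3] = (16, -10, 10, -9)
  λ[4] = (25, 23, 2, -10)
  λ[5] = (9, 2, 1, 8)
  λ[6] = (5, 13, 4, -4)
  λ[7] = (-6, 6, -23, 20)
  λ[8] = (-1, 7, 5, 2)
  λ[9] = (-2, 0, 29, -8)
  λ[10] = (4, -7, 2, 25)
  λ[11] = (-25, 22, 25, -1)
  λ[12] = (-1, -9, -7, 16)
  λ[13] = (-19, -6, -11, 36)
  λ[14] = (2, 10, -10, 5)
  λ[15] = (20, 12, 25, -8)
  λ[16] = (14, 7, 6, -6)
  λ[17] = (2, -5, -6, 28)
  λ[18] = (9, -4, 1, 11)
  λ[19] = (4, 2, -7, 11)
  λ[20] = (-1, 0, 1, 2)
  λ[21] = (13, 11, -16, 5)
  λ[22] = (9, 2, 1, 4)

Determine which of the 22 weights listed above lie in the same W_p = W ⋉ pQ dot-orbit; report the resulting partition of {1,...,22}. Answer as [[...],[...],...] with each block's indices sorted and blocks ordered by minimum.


Dynkin diagram of C (from the 6 off-diagonal −1 entries): D_4.

Each λ_j+ρ reduced to Ā_29; 4-tuples below use C's row order:

  λ_1+ρ ↦ (0, 1, 2, 3);  λ_2+ρ ↦ (0, 8, 6, 3);  λ_3+ρ ↦ (0, 8, 6, 3);  λ_4+ρ ↦ (5, 3, 6, 6);  λ_5+ρ ↦ (10, 3, 2, 5);  λ_6+ρ ↦ (3, 11, 2, 3);  λ_7+ρ ↦ (1, 1, 16, 5);  λ_8+ρ ↦ (0, 8, 6, 3);  λ_9+ρ ↦ (1, 1, 16, 5);  λ_10+ρ ↦ (0, 1, 2, 3);  λ_11+ρ ↦ (0, 1, 2, 3);  λ_12+ρ ↦ (0, 8, 6, 3);  λ_13+ρ ↦ (10, 3, 2, 5);  λ_14+ρ ↦ (0, 8, 6, 3);  λ_15+ρ ↦ (3, 11, 2, 3);  λ_16+ρ ↦ (10, 3, 2, 5);  λ_17+ρ ↦ (0, 1, 2, 3);  λ_18+ρ ↦ (10, 3, 2, 5);  λ_19+ρ ↦ (5, 3, 6, 6);  λ_20+ρ ↦ (0, 1, 2, 3);  λ_21+ρ ↦ (5, 3, 6, 6);  λ_22+ρ ↦ (10, 3, 2, 5)

These 22 weights hit 6 W_29-dot-orbits; sizes (5, 5, 3, 5, 2, 2):

[[1, 10, 11, 17, 20], [2, 3, 8, 12, 14], [4, 19, 21], [5, 13, 16, 18, 22], [6, 15], [7, 9]]


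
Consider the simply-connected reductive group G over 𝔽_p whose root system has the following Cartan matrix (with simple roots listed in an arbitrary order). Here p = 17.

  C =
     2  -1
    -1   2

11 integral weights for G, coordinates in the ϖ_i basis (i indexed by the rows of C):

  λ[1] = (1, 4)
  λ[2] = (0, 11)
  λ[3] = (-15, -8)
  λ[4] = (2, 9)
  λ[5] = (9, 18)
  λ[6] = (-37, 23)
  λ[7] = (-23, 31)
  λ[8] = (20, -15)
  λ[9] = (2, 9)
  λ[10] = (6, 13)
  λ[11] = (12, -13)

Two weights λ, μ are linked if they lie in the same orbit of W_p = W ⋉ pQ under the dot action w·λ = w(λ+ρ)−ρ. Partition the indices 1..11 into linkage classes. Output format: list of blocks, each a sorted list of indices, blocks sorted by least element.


Type A_2, rank 2, |W|=6; reorder rows/cols to standard.

λ_j+ρ reflected into Ā_17 (⟨·,θ^∨⟩≤17); 2-tuples as given:

    λ_1+ρ ↦ (2, 5)
    λ_2+ρ ↦ (1, 12)
    λ_3+ρ ↦ (3, 10)
    λ_4+ρ ↦ (3, 10)
    λ_5+ρ ↦ (2, 5)
    λ_6+ρ ↦ (2, 5)
    λ_7+ρ ↦ (2, 5)
    λ_8+ρ ↦ (3, 10)
    λ_9+ρ ↦ (3, 10)
    λ_10+ρ ↦ (3, 10)
    λ_11+ρ ↦ (1, 12)

Partition of {1..11} into 3 W_17-dot-orbits:

[[1, 5, 6, 7], [2, 11], [3, 4, 8, 9, 10]]


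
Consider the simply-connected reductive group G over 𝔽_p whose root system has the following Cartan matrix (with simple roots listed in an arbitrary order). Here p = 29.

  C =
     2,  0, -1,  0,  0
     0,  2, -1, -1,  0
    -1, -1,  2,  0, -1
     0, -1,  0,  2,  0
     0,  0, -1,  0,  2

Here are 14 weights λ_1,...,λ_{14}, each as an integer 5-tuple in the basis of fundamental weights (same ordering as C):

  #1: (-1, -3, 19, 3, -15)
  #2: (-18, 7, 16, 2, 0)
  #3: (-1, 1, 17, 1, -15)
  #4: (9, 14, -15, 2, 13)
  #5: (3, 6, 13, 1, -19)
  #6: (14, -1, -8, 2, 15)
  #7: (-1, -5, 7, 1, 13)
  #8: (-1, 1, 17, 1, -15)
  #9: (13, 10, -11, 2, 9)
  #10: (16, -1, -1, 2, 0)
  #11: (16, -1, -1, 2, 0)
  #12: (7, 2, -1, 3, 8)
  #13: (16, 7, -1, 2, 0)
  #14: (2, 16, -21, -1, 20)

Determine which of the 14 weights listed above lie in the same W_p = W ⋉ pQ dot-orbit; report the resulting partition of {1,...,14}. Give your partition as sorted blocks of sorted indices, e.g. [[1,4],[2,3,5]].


D_5 Cartan matrix, 5 simple roots permuted; ρ=(1,1,1,1,1).

W_29-reps of the 14 weights in Ā_29 (same 5-coord order as C):

  1: (0, 2, 4, 2, 14);  2: (17, 0, 0, 3, 1);  3: (0, 2, 4, 2, 14);  4: (4, 1, 10, 3, 0);  5: (0, 2, 4, 2, 14);  6: (8, 3, 0, 4, 9);  7: (0, 2, 4, 2, 14);  8: (0, 2, 4, 2, 14);  9: (4, 1, 10, 3, 0);  10: (17, 0, 0, 3, 1);  11: (17, 0, 0, 3, 1);  12: (8, 3, 0, 4, 9);  13: (17, 0, 0, 3, 1);  14: (17, 0, 0, 3, 1)

These 14 weights hit 4 W_29-dot-orbits; sizes (5, 5, 2, 2):

[[1, 3, 5, 7, 8], [2, 10, 11, 13, 14], [4, 9], [6, 12]]


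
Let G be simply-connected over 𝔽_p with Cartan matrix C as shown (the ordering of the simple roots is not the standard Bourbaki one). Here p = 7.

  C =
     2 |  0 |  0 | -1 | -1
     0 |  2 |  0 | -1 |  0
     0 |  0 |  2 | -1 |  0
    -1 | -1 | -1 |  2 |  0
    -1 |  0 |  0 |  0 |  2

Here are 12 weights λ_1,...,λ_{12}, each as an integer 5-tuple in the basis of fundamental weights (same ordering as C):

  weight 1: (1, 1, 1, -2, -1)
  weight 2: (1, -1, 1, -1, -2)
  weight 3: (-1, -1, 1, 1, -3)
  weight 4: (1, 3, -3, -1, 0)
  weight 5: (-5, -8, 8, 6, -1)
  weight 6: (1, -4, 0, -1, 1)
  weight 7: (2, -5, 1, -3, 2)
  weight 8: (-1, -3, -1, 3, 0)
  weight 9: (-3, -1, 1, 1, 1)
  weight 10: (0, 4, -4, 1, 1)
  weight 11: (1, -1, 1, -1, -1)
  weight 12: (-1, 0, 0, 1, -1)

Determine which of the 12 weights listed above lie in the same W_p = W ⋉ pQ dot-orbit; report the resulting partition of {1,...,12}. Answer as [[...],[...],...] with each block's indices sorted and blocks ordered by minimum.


D_5 Cartan matrix, 5 simple roots permuted; ρ=(1,1,1,1,1).

Alcove-folded reps (p=7, 12 weights, presented ϖ-order):

  1: (1, 1, 1, 1, 0) · 2: (1, 0, 2, 0, 1) · 3: (2, 0, 2, 0, 0) · 4: (0, 2, 0, 2, 1) · 5: (2, 0, 2, 0, 0) · 6: (1, 0, 2, 0, 1) · 7: (0, 1, 1, 2, 0) · 8: (0, 2, 0, 2, 1) · 9: (2, 0, 2, 0, 0) · 10: (0, 2, 0, 2, 1) · 11: (2, 0, 2, 0, 0) · 12: (0, 1, 1, 2, 0)

Partition of {1..12} into 5 W_7-dot-orbits:

[[1], [2, 6], [3, 5, 9, 11], [4, 8, 10], [7, 12]]


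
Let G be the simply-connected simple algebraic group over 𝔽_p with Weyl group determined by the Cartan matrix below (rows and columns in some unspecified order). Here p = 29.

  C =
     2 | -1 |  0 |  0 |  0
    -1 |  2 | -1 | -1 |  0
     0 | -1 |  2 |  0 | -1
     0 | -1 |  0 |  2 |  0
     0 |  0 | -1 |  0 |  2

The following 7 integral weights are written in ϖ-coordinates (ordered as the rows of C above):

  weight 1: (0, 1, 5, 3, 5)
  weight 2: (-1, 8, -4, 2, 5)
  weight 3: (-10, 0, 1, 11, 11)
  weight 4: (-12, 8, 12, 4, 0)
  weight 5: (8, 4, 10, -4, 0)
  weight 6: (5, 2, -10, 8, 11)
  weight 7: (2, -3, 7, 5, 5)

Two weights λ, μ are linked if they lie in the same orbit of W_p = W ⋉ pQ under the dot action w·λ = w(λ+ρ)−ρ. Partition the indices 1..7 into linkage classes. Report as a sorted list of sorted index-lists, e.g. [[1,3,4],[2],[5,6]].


C ↔ D_5 under row/col permutation; |W(D_5)| = 1920.

W_29-reps of the 7 weights in Ā_29 (same 5-coord order as C):

    λ_1 → (1, 2, 6, 4, 6)
    λ_2 → (0, 6, 3, 3, 3)
    λ_3 → (1, 2, 6, 4, 6)
    λ_4 → (9, 2, 1, 3, 1)
    λ_5 → (9, 2, 1, 3, 1)
    λ_6 → (0, 6, 3, 3, 3)
    λ_7 → (1, 2, 6, 4, 6)

Partition of {1..7} into 3 W_29-dot-orbits:

[[1, 3, 7], [2, 6], [4, 5]]


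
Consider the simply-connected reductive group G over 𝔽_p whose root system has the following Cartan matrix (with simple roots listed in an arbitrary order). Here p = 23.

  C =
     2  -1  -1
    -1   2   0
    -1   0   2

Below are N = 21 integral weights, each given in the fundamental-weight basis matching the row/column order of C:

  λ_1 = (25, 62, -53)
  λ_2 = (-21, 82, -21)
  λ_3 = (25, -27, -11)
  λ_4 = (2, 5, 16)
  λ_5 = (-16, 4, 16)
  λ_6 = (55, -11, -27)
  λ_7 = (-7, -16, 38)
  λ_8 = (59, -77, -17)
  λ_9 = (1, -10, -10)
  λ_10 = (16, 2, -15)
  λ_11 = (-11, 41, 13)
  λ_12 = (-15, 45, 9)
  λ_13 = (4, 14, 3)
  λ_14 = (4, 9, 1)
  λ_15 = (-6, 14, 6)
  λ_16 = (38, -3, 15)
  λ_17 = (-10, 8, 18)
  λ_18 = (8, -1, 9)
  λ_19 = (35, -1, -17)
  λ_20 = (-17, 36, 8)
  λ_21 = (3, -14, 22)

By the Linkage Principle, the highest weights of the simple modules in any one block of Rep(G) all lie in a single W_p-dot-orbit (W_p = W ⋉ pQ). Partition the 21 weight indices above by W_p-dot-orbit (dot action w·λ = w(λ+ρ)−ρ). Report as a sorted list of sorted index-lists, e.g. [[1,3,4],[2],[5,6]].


Type A_3, rank 3, |W|=24; reorder rows/cols to standard.

Each λ_j+ρ reduced to Ā_23; 3-tuples below use C's row order:

  1: (3, 3, 14);  2: (3, 3, 14);  3: (7, 13, 3);  4: (3, 3, 14);  5: (5, 10, 2);  6: (7, 13, 3);  7: (5, 10, 2);  8: (2, 7, 7);  9: (2, 7, 7);  10: (3, 3, 14);  11: (9, 0, 10);  12: (9, 0, 10);  13: (5, 14, 3);  14: (5, 10, 2);  15: (5, 10, 2);  16: (2, 7, 7);  17: (9, 0, 10);  18: (9, 0, 10);  19: (7, 13, 3);  20: (2, 7, 7);  21: (9, 0, 10)

Partition of {1..21} into 6 W_23-dot-orbits:

[[1, 2, 4, 10], [3, 6, 19], [5, 7, 14, 15], [8, 9, 16, 20], [11, 12, 17, 18, 21], [13]]


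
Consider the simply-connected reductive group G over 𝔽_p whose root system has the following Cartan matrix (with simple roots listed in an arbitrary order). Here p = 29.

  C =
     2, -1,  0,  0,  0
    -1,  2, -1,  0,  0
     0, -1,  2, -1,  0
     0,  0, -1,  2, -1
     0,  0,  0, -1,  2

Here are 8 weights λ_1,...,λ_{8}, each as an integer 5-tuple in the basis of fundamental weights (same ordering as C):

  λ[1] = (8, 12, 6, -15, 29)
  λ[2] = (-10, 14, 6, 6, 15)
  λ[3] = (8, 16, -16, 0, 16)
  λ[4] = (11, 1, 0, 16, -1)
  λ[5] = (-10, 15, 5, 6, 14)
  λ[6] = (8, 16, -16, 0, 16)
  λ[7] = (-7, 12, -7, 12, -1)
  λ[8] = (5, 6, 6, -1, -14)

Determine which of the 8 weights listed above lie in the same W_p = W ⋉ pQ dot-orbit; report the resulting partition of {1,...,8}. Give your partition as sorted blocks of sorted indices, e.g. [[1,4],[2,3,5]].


Dynkin diagram of C (from the 8 off-diagonal −1 entries): A_5.

Alcove-folded reps (p=29, 8 weights, presented ϖ-order):

  λ_1 → (6, 1, 6, 7, 0)
  λ_2 → (6, 1, 6, 7, 0)
  λ_3 → (9, 2, 1, 14, 3)
  λ_4 → (9, 2, 1, 14, 3)
  λ_5 → (6, 1, 6, 7, 0)
  λ_6 → (9, 2, 1, 14, 3)
  λ_7 → (6, 1, 6, 7, 0)
  λ_8 → (6, 1, 6, 7, 0)

Partition of {1..8} into 2 W_29-dot-orbits:

[[1, 2, 5, 7, 8], [3, 4, 6]]


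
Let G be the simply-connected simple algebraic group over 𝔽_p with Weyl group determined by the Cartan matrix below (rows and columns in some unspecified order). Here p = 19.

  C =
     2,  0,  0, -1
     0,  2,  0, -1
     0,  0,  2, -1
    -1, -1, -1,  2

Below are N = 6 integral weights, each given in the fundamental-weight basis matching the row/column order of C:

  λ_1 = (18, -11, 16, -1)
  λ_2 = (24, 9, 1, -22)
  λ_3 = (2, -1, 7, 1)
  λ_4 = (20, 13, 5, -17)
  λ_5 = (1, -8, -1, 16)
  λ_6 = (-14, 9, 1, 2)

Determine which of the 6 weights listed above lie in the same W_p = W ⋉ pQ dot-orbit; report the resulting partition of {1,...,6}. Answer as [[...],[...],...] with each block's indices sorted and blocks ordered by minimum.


Type D_4, rank 4, |W|=192; reorder rows/cols to standard.

Each λ_j+ρ reduced to Ā_19; 4-tuples below use C's row order:

  1: (2, 7, 0, 0)
  2: (3, 0, 8, 2)
  3: (3, 0, 8, 2)
  4: (3, 0, 8, 2)
  5: (2, 7, 0, 0)
  6: (3, 0, 8, 2)

Grouping the 6 weights by Ā_19-representative: 2 linkage classes.

[[1, 5], [2, 3, 4, 6]]


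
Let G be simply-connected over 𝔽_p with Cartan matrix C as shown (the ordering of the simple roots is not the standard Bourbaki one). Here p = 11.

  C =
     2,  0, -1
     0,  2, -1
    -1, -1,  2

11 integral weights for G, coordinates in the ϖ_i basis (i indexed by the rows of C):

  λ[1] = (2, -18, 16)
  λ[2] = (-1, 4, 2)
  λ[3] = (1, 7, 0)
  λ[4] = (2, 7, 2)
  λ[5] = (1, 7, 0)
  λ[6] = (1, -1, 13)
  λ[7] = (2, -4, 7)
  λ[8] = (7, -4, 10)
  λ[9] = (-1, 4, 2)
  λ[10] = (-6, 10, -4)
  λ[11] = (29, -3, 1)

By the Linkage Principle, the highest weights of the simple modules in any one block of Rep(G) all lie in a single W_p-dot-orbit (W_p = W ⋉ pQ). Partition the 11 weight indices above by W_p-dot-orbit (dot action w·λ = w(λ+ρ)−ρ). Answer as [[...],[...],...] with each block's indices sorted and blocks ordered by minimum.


A_3 Cartan matrix, 3 simple roots permuted; ρ=(1,1,1).

λ_j+ρ reflected into Ā_11 (⟨·,θ^∨⟩≤11); 3-tuples as given:

  λ_1 → (0, 2, 6)
  λ_2 → (0, 5, 3)
  λ_3 → (2, 8, 1)
  λ_4 → (0, 5, 3)
  λ_5 → (2, 8, 1)
  λ_6 → (0, 2, 6)
  λ_7 → (3, 3, 5)
  λ_8 → (0, 5, 3)
  λ_9 → (0, 5, 3)
  λ_10 → (3, 3, 5)
  λ_11 → (2, 8, 1)

These 11 weights hit 4 W_11-dot-orbits; sizes (2, 4, 3, 2):

[[1, 6], [2, 4, 8, 9], [3, 5, 11], [7, 10]]


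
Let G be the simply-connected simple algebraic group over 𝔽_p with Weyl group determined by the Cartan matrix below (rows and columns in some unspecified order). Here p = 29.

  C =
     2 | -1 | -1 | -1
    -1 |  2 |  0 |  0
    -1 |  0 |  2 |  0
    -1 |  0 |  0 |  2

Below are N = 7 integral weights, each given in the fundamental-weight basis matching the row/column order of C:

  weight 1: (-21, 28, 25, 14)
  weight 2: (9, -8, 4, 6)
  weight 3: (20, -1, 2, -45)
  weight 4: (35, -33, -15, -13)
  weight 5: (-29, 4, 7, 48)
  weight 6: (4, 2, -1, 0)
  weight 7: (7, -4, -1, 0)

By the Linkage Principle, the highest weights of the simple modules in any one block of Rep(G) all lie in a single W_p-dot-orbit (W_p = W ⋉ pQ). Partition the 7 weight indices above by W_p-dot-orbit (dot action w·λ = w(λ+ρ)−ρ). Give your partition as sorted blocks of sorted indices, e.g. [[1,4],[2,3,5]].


Dynkin diagram of C (from the 6 off-diagonal −1 entries): D_4.

Folding the 7 weights λ_j+ρ into Ā_29 (reps in the given 4-coord order):

  [1] (5, 3, 0, 1)
  [2] (3, 7, 5, 7)
  [3] (5, 3, 0, 1)
  [4] (3, 7, 5, 7)
  [5] (5, 3, 0, 1)
  [6] (5, 3, 0, 1)
  [7] (5, 3, 0, 1)

Grouping the 7 weights by Ā_29-representative: 2 linkage classes.

[[1, 3, 5, 6, 7], [2, 4]]


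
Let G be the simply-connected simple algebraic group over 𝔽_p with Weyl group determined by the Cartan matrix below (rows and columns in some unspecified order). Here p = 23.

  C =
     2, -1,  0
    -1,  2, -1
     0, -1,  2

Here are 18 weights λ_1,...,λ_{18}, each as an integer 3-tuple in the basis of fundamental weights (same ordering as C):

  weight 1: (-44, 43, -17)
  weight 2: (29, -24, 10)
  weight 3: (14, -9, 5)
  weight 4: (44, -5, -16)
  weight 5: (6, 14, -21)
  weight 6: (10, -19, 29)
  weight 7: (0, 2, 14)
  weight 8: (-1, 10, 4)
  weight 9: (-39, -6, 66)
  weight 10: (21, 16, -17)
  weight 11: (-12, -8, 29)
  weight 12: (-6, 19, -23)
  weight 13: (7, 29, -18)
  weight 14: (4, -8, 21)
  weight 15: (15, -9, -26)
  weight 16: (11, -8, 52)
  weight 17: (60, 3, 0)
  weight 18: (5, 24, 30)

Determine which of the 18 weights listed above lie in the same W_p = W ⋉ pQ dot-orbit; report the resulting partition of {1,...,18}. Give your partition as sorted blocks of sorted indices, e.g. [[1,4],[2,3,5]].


Root system A_3: the 3×3 matrix C matches after relabeling.

Alcove-folded reps (p=23, 18 weights, presented ϖ-order):

    [1] (2, 5, 15)
    [2] (0, 11, 5)
    [3] (7, 6, 2)
    [4] (1, 3, 15)
    [5] (2, 5, 15)
    [6] (0, 11, 5)
    [7] (1, 3, 15)
    [8] (0, 11, 5)
    [9] (2, 5, 15)
    [10] (6, 1, 0)
    [11] (0, 11, 5)
    [12] (2, 5, 15)
    [13] (7, 6, 2)
    [14] (2, 5, 15)
    [15] (7, 6, 2)
    [16] (0, 11, 5)
    [17] (1, 3, 15)
    [18] (7, 6, 2)

5 distinct reps among the 18 weights ⇒ 5 W_23-linkage classes:

[[1, 5, 9, 12, 14], [2, 6, 8, 11, 16], [3, 13, 15, 18], [4, 7, 17], [10]]


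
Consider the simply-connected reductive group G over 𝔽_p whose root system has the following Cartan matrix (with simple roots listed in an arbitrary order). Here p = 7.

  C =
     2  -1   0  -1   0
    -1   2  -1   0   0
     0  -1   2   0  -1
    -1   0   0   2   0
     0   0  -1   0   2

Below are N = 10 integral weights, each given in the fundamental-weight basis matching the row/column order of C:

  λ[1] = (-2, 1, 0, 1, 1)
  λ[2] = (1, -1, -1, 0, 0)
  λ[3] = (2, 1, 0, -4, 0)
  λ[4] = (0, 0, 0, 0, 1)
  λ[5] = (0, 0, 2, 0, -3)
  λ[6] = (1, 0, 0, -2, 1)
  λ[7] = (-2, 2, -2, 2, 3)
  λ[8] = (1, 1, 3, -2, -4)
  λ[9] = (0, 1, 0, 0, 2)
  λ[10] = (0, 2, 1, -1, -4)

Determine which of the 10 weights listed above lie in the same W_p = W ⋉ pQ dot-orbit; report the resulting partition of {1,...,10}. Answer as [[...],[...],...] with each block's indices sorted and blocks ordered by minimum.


Type A_5, rank 5, |W|=720; reorder rows/cols to standard.

Folding the 10 weights λ_j+ρ into Ā_7 (reps in the given 5-coord order):

  1: (1, 1, 1, 1, 2)
  2: (2, 0, 0, 1, 1)
  3: (0, 2, 1, 3, 1)
  4: (1, 1, 1, 1, 2)
  5: (1, 1, 1, 1, 2)
  6: (1, 1, 1, 1, 2)
  7: (1, 1, 1, 1, 2)
  8: (1, 2, 1, 0, 2)
  9: (1, 2, 1, 0, 2)
  10: (1, 2, 1, 0, 2)

These 10 weights hit 4 W_7-dot-orbits; sizes (5, 1, 1, 3):

[[1, 4, 5, 6, 7], [2], [3], [8, 9, 10]]


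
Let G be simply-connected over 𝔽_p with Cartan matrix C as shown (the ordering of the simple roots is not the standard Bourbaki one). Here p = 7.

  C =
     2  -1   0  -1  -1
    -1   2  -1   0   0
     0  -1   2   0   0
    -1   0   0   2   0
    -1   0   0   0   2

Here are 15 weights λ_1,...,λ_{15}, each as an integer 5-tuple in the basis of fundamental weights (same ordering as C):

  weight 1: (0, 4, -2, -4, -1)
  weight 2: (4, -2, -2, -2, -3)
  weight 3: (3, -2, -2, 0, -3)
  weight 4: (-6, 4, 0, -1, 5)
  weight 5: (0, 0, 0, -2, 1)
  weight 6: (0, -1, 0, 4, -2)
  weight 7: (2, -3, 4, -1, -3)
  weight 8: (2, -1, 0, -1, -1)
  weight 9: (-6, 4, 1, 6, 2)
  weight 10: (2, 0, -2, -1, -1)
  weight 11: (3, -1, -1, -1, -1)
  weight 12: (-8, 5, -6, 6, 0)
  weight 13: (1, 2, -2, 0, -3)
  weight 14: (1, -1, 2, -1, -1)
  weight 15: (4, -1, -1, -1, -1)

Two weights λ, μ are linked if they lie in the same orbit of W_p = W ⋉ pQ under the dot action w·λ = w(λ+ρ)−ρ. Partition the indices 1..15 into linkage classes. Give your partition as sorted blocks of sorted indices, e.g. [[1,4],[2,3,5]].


D_5 Cartan matrix, 5 simple roots permuted; ρ=(1,1,1,1,1).

Ā_7 reps of the 15 weights (D_5, coords as presented):

  λ_1 → (0, 1, 1, 1, 2) · λ_2 → (0, 1, 1, 1, 2) · λ_3 → (0, 1, 1, 1, 2) · λ_4 → (0, 0, 1, 5, 1) · λ_5 → (0, 1, 1, 1, 2) · λ_6 → (0, 0, 1, 5, 1) · λ_7 → (0, 1, 3, 1, 1) · λ_8 → (3, 0, 1, 0, 0) · λ_9 → (2, 0, 3, 0, 0) · λ_10 → (3, 0, 1, 0, 0) · λ_11 → (3, 0, 1, 0, 0) · λ_12 → (0, 0, 1, 5, 1) · λ_13 → (0, 1, 1, 1, 2) · λ_14 → (2, 0, 3, 0, 0) · λ_15 → (2, 0, 3, 0, 0)

The 15 indices split into 5 linkage classes (same alcove rep ⇔ same W_7-dot-orbit):

[[1, 2, 3, 5, 13], [4, 6, 12], [7], [8, 10, 11], [9, 14, 15]]


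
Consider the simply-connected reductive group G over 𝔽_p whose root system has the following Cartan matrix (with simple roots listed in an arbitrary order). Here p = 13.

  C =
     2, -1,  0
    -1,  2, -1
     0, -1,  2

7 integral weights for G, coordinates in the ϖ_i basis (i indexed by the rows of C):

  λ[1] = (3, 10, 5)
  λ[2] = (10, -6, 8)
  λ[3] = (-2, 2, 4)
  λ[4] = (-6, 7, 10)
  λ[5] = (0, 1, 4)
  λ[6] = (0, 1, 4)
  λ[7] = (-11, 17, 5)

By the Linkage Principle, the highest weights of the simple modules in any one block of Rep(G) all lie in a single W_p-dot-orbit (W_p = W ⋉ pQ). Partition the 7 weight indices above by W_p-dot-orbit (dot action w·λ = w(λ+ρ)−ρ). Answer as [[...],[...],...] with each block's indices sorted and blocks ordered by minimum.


Root system A_3: the 3×3 matrix C matches after relabeling.

Folding the 7 weights λ_j+ρ into Ā_13 (reps in the given 3-coord order):

  1: (4, 5, 2);  2: (4, 5, 2);  3: (1, 2, 5);  4: (1, 2, 5);  5: (1, 2, 5);  6: (1, 2, 5);  7: (1, 2, 5)

Linkage partition of the 7 weights (2 classes, p=13):

[[1, 2], [3, 4, 5, 6, 7]]


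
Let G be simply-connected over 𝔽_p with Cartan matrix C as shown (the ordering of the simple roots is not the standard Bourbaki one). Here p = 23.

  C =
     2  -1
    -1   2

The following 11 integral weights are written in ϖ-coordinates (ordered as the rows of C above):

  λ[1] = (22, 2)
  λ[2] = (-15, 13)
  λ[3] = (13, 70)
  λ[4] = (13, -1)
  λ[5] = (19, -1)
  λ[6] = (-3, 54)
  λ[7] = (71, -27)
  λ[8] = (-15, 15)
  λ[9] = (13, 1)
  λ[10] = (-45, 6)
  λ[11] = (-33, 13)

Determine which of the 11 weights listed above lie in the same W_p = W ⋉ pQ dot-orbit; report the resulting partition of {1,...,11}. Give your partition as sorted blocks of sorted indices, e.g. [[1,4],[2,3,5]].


Dynkin diagram of C (from the 2 off-diagonal −1 entries): A_2.

Each λ_j+ρ reduced to Ā_23; 2-tuples below use C's row order:

    λ_1 → (20, 0)
    λ_2 → (14, 0)
    λ_3 → (14, 2)
    λ_4 → (14, 0)
    λ_5 → (20, 0)
    λ_6 → (14, 2)
    λ_7 → (20, 0)
    λ_8 → (14, 2)
    λ_9 → (14, 2)
    λ_10 → (14, 2)
    λ_11 → (5, 9)

The 11 indices split into 4 linkage classes (same alcove rep ⇔ same W_23-dot-orbit):

[[1, 5, 7], [2, 4], [3, 6, 8, 9, 10], [11]]


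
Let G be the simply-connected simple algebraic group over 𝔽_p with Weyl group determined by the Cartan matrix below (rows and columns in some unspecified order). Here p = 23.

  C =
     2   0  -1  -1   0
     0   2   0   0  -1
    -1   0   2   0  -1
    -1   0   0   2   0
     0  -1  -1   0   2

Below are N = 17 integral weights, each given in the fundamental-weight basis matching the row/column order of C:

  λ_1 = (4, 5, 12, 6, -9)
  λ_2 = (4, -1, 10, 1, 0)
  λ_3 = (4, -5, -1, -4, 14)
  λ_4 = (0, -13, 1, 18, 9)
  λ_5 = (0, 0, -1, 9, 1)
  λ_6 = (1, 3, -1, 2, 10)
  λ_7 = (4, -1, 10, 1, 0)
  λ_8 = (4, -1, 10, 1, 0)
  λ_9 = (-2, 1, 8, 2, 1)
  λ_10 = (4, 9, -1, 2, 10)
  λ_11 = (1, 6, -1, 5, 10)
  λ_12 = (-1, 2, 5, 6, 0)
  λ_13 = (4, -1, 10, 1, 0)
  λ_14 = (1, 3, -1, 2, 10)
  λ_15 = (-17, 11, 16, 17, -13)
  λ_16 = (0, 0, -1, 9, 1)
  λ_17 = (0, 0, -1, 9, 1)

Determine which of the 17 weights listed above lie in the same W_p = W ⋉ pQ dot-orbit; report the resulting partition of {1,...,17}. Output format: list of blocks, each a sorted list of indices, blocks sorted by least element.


Type A_5, rank 5, |W|=720; reorder rows/cols to standard.

Alcove-folded reps (p=23, 17 weights, presented ϖ-order):

    λ_1 → (5, 0, 5, 5, 6)
    λ_2 → (5, 0, 11, 2, 1)
    λ_3 → (2, 4, 0, 3, 11)
    λ_4 → (1, 1, 0, 10, 2)
    λ_5 → (1, 1, 0, 10, 2)
    λ_6 → (2, 4, 0, 3, 11)
    λ_7 → (5, 0, 11, 2, 1)
    λ_8 → (5, 0, 11, 2, 1)
    λ_9 → (1, 2, 8, 2, 2)
    λ_10 → (2, 4, 0, 3, 11)
    λ_11 → (2, 4, 0, 3, 11)
    λ_12 → (0, 3, 6, 7, 1)
    λ_13 → (5, 0, 11, 2, 1)
    λ_14 → (2, 4, 0, 3, 11)
    λ_15 → (5, 0, 11, 2, 1)
    λ_16 → (1, 1, 0, 10, 2)
    λ_17 → (1, 1, 0, 10, 2)

The 17 indices split into 6 linkage classes (same alcove rep ⇔ same W_23-dot-orbit):

[[1], [2, 7, 8, 13, 15], [3, 6, 10, 11, 14], [4, 5, 16, 17], [9], [12]]


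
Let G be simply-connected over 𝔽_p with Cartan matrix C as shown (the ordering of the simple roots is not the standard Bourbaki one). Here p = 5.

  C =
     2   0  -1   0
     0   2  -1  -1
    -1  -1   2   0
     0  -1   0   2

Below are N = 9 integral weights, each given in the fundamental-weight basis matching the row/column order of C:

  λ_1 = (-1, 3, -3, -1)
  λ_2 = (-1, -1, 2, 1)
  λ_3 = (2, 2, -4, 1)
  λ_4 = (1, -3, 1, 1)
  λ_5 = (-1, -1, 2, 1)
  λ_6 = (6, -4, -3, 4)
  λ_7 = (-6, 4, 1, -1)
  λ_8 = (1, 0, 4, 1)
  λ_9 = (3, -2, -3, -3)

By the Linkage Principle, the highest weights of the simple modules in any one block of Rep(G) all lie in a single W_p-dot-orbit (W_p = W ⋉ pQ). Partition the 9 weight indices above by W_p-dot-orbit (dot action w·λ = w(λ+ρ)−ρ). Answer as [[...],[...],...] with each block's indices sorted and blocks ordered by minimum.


Dynkin diagram of C (from the 6 off-diagonal −1 entries): A_4.

Alcove-folded reps (p=5, 9 weights, presented ϖ-order):

  λ_1 → (2, 2, 0, 0) · λ_2 → (0, 0, 3, 2) · λ_3 → (0, 0, 3, 2) · λ_4 → (2, 2, 0, 0) · λ_5 → (0, 0, 3, 2) · λ_6 → (0, 0, 3, 2) · λ_7 → (0, 0, 3, 2) · λ_8 → (2, 2, 0, 0) · λ_9 → (1, 1, 1, 2)

The 9 indices split into 3 linkage classes (same alcove rep ⇔ same W_5-dot-orbit):

[[1, 4, 8], [2, 3, 5, 6, 7], [9]]


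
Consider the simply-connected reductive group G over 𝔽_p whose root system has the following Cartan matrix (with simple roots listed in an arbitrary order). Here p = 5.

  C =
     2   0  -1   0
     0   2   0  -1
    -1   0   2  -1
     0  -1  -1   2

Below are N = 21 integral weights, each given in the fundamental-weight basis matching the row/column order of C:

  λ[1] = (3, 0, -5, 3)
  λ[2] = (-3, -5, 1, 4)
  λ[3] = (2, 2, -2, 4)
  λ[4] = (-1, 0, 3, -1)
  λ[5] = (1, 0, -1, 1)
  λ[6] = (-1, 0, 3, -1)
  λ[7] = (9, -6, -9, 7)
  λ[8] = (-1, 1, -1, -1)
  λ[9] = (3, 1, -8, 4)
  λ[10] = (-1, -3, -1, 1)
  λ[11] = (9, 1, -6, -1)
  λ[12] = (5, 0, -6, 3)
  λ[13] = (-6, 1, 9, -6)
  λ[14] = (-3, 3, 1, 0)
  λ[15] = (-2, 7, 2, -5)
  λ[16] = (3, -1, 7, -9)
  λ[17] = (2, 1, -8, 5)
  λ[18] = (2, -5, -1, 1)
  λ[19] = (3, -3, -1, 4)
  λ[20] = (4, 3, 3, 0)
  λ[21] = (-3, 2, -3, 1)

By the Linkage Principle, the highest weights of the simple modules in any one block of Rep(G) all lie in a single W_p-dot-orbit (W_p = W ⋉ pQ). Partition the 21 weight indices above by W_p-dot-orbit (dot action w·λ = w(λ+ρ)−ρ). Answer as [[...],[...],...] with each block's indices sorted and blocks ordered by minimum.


Cartan matrix: type A_4 (|W|=120); un-permuting the 4 rows.

W_5-reps of the 21 weights in Ā_5 (same 4-coord order as C):

  [1] (0, 1, 4, 0) · [2] (0, 2, 0, 1) · [3] (1, 2, 2, 0) · [4] (0, 1, 4, 0) · [5] (2, 1, 0, 2) · [6] (0, 1, 4, 0) · [7] (0, 2, 0, 0) · [8] (0, 2, 0, 0) · [9] (1, 2, 2, 0) · [10] (0, 2, 0, 0) · [11] (0, 2, 0, 0) · [12] (0, 1, 4, 0) · [13] (0, 2, 0, 0) · [14] (0, 2, 0, 1) · [15] (1, 1, 1, 1) · [16] (0, 2, 0, 1) · [17] (1, 1, 1, 1) · [18] (1, 2, 2, 0) · [19] (0, 2, 0, 1) · [20] (0, 1, 4, 0) · [21] (2, 1, 0, 2)

These 21 weights hit 6 W_5-dot-orbits; sizes (5, 4, 3, 2, 5, 2):

[[1, 4, 6, 12, 20], [2, 14, 16, 19], [3, 9, 18], [5, 21], [7, 8, 10, 11, 13], [15, 17]]


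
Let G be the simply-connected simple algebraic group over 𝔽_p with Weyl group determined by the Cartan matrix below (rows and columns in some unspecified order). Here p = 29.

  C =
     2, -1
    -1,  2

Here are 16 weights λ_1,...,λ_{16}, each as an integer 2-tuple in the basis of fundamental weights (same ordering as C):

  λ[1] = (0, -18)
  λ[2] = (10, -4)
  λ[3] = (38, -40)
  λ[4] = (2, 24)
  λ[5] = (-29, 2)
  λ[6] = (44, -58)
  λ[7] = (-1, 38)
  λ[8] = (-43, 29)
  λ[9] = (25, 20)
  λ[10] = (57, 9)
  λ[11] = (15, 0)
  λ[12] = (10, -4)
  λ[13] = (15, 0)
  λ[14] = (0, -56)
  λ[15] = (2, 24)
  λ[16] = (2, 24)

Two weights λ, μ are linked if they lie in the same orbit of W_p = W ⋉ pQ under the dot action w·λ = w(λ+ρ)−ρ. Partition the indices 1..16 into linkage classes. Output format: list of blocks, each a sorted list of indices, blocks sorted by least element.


Dynkin diagram of C (from the 2 off-diagonal −1 entries): A_2.

Each λ_j+ρ reduced to Ā_29; 2-tuples below use C's row order:

    [1] (16, 1)
    [2] (8, 3)
    [3] (10, 19)
    [4] (3, 25)
    [5] (3, 25)
    [6] (16, 1)
    [7] (10, 19)
    [8] (16, 1)
    [9] (8, 3)
    [10] (10, 19)
    [11] (16, 1)
    [12] (8, 3)
    [13] (16, 1)
    [14] (3, 25)
    [15] (3, 25)
    [16] (3, 25)

Grouping the 16 weights by Ā_29-representative: 4 linkage classes.

[[1, 6, 8, 11, 13], [2, 9, 12], [3, 7, 10], [4, 5, 14, 15, 16]]


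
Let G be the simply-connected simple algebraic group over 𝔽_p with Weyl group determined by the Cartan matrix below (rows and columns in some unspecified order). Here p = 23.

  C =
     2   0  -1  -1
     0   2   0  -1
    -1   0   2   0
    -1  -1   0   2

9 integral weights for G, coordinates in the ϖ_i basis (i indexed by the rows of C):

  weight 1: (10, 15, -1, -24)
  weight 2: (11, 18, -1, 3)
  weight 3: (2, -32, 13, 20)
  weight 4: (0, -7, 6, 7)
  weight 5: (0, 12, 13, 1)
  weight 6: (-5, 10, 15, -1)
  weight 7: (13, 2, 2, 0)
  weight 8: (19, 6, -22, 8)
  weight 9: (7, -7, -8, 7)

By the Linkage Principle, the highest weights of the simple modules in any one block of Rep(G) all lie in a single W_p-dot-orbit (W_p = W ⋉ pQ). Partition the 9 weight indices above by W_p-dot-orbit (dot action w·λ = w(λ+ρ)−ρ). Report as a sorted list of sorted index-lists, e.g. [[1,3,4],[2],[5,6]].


C ↔ A_4 under row/col permutation; |W(A_4)| = 120.

Each λ_j+ρ reduced to Ā_23; 4-tuples below use C's row order:

  λ_1 → (0, 7, 12, 4) · λ_2 → (0, 7, 12, 4) · λ_3 → (1, 6, 7, 2) · λ_4 → (1, 6, 7, 2) · λ_5 → (1, 6, 7, 2) · λ_6 → (0, 7, 12, 4) · λ_7 → (14, 3, 3, 1) · λ_8 → (1, 6, 7, 2) · λ_9 → (1, 6, 7, 2)

3 distinct reps among the 9 weights ⇒ 3 W_23-linkage classes:

[[1, 2, 6], [3, 4, 5, 8, 9], [7]]


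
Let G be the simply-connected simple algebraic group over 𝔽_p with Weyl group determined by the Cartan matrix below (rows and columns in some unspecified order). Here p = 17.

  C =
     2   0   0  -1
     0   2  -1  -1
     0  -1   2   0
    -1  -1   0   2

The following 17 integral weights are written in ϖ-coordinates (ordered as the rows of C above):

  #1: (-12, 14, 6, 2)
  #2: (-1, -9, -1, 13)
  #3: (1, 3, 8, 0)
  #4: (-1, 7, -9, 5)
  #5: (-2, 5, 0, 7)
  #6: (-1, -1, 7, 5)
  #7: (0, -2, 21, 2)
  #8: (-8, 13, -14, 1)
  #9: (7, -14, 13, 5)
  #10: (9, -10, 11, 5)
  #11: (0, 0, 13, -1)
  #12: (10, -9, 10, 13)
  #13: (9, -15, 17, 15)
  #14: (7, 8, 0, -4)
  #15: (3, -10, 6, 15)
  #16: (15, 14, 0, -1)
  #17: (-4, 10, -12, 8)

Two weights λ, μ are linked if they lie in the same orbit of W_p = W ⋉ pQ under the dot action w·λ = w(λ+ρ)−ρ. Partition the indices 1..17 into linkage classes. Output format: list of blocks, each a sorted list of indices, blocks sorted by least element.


Dynkin diagram of C (from the 6 off-diagonal −1 entries): A_4.

Each λ_j+ρ reduced to Ā_17; 4-tuples below use C's row order:

    λ_1+ρ ↦ (5, 6, 1, 3)
    λ_2+ρ ↦ (0, 0, 8, 6)
    λ_3+ρ ↦ (2, 4, 9, 1)
    λ_4+ρ ↦ (0, 0, 8, 6)
    λ_5+ρ ↦ (1, 6, 1, 7)
    λ_6+ρ ↦ (0, 0, 8, 6)
    λ_7+ρ ↦ (2, 4, 9, 1)
    λ_8+ρ ↦ (2, 4, 9, 1)
    λ_9+ρ ↦ (1, 6, 1, 7)
    λ_10+ρ ↦ (5, 6, 1, 3)
    λ_11+ρ ↦ (1, 1, 14, 0)
    λ_12+ρ ↦ (0, 0, 8, 6)
    λ_13+ρ ↦ (2, 4, 9, 1)
    λ_14+ρ ↦ (5, 6, 1, 3)
    λ_15+ρ ↦ (1, 6, 1, 7)
    λ_16+ρ ↦ (1, 1, 14, 0)
    λ_17+ρ ↦ (0, 0, 8, 6)

Grouping the 17 weights by Ā_17-representative: 5 linkage classes.

[[1, 10, 14], [2, 4, 6, 12, 17], [3, 7, 8, 13], [5, 9, 15], [11, 16]]


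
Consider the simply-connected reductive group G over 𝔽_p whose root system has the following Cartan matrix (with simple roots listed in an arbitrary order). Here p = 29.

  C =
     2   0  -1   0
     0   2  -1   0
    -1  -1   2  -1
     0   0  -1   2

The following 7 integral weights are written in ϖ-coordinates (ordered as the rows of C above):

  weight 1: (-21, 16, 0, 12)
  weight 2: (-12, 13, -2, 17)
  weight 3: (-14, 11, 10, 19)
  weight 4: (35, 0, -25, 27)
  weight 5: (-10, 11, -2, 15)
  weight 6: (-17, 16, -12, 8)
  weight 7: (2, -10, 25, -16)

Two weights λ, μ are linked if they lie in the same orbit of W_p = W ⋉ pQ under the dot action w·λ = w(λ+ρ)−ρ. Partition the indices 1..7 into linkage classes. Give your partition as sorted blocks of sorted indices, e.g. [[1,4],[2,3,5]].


Type D_4, rank 4, |W|=192; reorder rows/cols to standard.

Alcove-folded reps (p=29, 7 weights, presented ϖ-order):

  1: (1, 2, 9, 6);  2: (1, 2, 9, 6);  3: (1, 2, 9, 6);  4: (1, 12, 4, 7);  5: (1, 2, 9, 6);  6: (1, 2, 9, 6);  7: (3, 9, 0, 15)

Linkage partition of the 7 weights (3 classes, p=29):

[[1, 2, 3, 5, 6], [4], [7]]


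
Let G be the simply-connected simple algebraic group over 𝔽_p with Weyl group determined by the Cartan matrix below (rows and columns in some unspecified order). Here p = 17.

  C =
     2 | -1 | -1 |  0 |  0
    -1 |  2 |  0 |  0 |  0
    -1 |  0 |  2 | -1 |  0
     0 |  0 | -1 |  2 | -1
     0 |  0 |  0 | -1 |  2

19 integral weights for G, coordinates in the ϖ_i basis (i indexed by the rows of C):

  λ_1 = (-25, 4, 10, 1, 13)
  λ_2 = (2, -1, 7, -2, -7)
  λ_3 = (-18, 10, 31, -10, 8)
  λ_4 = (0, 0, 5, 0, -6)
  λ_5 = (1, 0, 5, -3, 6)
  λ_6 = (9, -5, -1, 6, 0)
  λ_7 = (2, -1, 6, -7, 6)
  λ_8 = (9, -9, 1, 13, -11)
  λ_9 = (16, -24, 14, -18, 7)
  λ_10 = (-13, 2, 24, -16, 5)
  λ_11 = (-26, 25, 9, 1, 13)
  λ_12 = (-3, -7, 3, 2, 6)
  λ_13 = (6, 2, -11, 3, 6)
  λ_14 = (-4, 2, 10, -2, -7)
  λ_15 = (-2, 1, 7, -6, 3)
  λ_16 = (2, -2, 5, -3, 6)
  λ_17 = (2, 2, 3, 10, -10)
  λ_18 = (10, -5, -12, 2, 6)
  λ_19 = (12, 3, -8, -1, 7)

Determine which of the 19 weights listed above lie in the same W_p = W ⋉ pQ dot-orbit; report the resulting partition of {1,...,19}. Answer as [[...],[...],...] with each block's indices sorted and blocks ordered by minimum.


C ↔ A_5 under row/col permutation; |W(A_5)| = 720.

Ā_17 reps of the 19 weights (A_5, coords as presented):

    [1] (2, 1, 4, 2, 5)
    [2] (3, 0, 1, 6, 1)
    [3] (2, 0, 0, 6, 0)
    [4] (1, 1, 2, 4, 1)
    [5] (2, 1, 4, 2, 5)
    [6] (6, 3, 0, 7, 0)
    [7] (3, 0, 1, 6, 1)
    [8] (1, 1, 2, 4, 1)
    [9] (2, 0, 0, 6, 0)
    [10] (1, 1, 2, 4, 1)
    [11] (1, 1, 2, 4, 1)
    [12] (2, 2, 3, 1, 6)
    [13] (3, 0, 1, 6, 1)
    [14] (3, 0, 1, 6, 1)
    [15] (1, 1, 2, 4, 1)
    [16] (2, 1, 4, 2, 5)
    [17] (2, 1, 4, 2, 5)
    [18] (3, 0, 1, 6, 1)
    [19] (6, 3, 0, 7, 0)

Partition of {1..19} into 6 W_17-dot-orbits:

[[1, 5, 16, 17], [2, 7, 13, 14, 18], [3, 9], [4, 8, 10, 11, 15], [6, 19], [12]]


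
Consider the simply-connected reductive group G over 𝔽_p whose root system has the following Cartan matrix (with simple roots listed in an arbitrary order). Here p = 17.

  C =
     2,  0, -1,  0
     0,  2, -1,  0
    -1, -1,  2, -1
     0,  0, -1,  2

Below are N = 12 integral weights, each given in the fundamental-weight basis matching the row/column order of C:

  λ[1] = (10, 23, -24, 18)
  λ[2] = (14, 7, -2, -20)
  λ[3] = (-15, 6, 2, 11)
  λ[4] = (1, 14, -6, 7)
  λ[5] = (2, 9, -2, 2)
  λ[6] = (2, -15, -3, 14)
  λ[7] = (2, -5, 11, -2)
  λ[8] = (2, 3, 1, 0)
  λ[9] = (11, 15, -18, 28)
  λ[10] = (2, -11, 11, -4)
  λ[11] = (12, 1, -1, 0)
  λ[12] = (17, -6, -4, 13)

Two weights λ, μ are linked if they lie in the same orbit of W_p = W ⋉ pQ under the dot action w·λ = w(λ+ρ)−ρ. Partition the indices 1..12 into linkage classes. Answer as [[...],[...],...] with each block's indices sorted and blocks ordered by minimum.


C ↔ D_4 under row/col permutation; |W(D_4)| = 192.

Each λ_j+ρ reduced to Ā_17; 4-tuples below use C's row order:

  λ_1 → (3, 4, 2, 1) · λ_2 → (2, 9, 1, 2) · λ_3 → (3, 4, 2, 1) · λ_4 → (2, 9, 1, 2) · λ_5 → (2, 9, 1, 2) · λ_6 → (13, 2, 0, 1) · λ_7 → (3, 4, 2, 1) · λ_8 → (3, 4, 2, 1) · λ_9 → (1, 5, 0, 6) · λ_10 → (2, 9, 1, 2) · λ_11 → (13, 2, 0, 1) · λ_12 → (3, 4, 2, 1)

Linkage partition of the 12 weights (4 classes, p=17):

[[1, 3, 7, 8, 12], [2, 4, 5, 10], [6, 11], [9]]


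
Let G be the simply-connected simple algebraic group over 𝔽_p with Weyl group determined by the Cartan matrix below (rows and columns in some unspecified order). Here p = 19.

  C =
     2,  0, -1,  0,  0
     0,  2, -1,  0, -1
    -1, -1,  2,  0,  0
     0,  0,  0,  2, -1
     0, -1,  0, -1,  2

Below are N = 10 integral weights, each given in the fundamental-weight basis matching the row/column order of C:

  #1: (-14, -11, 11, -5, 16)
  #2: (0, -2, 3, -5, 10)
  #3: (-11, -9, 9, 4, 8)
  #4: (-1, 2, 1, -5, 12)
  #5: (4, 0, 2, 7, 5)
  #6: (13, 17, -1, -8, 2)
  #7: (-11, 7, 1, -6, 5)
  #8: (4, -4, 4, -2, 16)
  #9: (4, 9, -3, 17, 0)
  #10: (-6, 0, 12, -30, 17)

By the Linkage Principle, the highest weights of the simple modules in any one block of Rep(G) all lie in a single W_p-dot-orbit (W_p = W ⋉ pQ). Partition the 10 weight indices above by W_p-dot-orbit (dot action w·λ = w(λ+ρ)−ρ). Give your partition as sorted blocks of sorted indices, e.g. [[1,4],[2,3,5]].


Cartan matrix: type A_5 (|W|=720); un-permuting the 5 rows.

W_19-reps of the 10 weights in Ā_19 (same 5-coord order as C):

  1: (2, 1, 10, 4, 2)
  2: (1, 1, 3, 4, 6)
  3: (2, 0, 8, 5, 1)
  4: (0, 3, 2, 4, 9)
  5: (1, 1, 3, 4, 6)
  6: (0, 3, 2, 4, 9)
  7: (2, 0, 8, 5, 1)
  8: (0, 3, 2, 4, 9)
  9: (2, 0, 8, 5, 1)
  10: (2, 0, 8, 5, 1)

Partition of {1..10} into 4 W_19-dot-orbits:

[[1], [2, 5], [3, 7, 9, 10], [4, 6, 8]]


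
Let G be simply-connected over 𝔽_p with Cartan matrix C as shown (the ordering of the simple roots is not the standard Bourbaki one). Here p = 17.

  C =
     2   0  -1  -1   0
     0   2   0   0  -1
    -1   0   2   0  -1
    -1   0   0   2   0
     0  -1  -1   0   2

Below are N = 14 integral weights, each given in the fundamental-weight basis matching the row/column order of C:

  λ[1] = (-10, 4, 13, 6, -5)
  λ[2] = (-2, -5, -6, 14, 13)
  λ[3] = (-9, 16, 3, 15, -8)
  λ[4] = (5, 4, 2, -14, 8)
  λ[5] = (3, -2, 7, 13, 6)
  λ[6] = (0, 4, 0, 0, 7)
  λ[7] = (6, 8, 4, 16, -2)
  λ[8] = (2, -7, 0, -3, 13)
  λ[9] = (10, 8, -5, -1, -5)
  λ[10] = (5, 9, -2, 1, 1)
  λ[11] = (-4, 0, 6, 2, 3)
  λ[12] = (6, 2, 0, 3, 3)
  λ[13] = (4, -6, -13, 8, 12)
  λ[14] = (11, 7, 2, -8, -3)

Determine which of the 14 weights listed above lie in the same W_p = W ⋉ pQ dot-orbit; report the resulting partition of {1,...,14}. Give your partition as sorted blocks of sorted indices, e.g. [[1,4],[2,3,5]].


Cartan matrix: type A_5 (|W|=720); un-permuting the 5 rows.

Each λ_j+ρ reduced to Ā_17; 5-tuples below use C's row order:

  [1] (7, 1, 1, 2, 4) · [2] (5, 2, 1, 3, 2) · [3] (3, 1, 4, 0, 4) · [4] (3, 1, 4, 0, 4) · [5] (1, 5, 1, 1, 8) · [6] (1, 5, 1, 1, 8) · [7] (3, 1, 4, 0, 4) · [8] (1, 5, 1, 1, 8) · [9] (3, 1, 4, 0, 4) · [10] (5, 8, 1, 0, 1) · [11] (3, 1, 4, 0, 4) · [12] (7, 1, 1, 2, 4) · [13] (7, 1, 1, 2, 4) · [14] (5, 2, 1, 3, 2)

Linkage partition of the 14 weights (5 classes, p=17):

[[1, 12, 13], [2, 14], [3, 4, 7, 9, 11], [5, 6, 8], [10]]
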